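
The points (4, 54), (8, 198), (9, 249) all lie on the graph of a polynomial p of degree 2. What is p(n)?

p(n) = 3n^2 + 6

Using the Lagrange interpolation formula with nodes 4, 8, 9:
  L_0(n) = (n - 8)(n - 9) / 20
  L_1(n) = (n - 4)(n - 9) / -4
  L_2(n) = (n - 4)(n - 8) / 5
Then p(n) = 54·L_0(n) + 198·L_1(n) + 249·L_2(n).
Expanding and collecting terms gives p(n) = 3n^2 + 6.
Check: p(9) = 249. ✓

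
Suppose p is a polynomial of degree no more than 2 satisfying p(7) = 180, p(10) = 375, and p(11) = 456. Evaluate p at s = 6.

Using the Lagrange interpolation formula with nodes 7, 10, 11:
  L_0(s) = (s - 10)(s - 11) / 12
  L_1(s) = (s - 7)(s - 11) / -3
  L_2(s) = (s - 7)(s - 10) / 4
Then p(s) = 180·L_0(s) + 375·L_1(s) + 456·L_2(s).
Expanding and collecting terms gives p(s) = 4s^2 - 3s + 5.
Evaluating at s = 6: p(6) = 131.

131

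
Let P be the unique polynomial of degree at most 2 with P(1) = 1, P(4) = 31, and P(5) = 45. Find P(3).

Write P(x) = ax^2 + bx + c. Substituting each data point gives a linear system:
  a + b + c = 1
  16a + 4b + c = 31
  25a + 5b + c = 45
Solving the system yields a = 1, b = 5, c = -5.
So P(x) = x² + 5x - 5.
Then P(3) = 19.

19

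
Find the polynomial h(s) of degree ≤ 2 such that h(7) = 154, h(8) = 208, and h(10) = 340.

h(s) = 4s^2 - 6s

Using the Lagrange interpolation formula with nodes 7, 8, 10:
  L_0(s) = (s - 8)(s - 10) / 3
  L_1(s) = (s - 7)(s - 10) / -2
  L_2(s) = (s - 7)(s - 8) / 6
Then h(s) = 154·L_0(s) + 208·L_1(s) + 340·L_2(s).
Expanding and collecting terms gives h(s) = 4s^2 - 6s.
Check: h(8) = 208. ✓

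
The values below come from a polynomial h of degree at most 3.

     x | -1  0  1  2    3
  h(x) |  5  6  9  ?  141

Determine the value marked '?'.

44

The 4 known points determine the degree-3 polynomial uniquely.
Write h(x) = ax^3 + bx^2 + cx + d. Substituting each data point gives a linear system:
  -a + b - c + d = 5
  d = 6
  a + b + c + d = 9
  27a + 9b + 3c + d = 141
Solving the system yields a = 5, b = 1, c = -3, d = 6.
So h(x) = 5x³ + x² - 3x + 6.
Then h(2) = 44.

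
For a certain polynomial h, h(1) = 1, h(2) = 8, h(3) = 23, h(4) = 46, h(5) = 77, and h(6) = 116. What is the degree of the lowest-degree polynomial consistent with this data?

2

Forward differences of the values at n = 1, 2, 3, 4, 5, 6:
  h  : 1  8  23  46  77  116
  Δ  : 7  15  23  31  39
  Δ^2: 8  8  8  8
  Δ^3: 0  0  0
  Δ^4: 0  0
  Δ^5: 0
The second differences are constant (8) and nonzero, while all higher differences vanish, so the minimal degree is 2.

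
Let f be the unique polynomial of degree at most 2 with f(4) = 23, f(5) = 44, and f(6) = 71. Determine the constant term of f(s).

-1

Write f(s) = as^2 + bs + c. Substituting each data point gives a linear system:
  16a + 4b + c = 23
  25a + 5b + c = 44
  36a + 6b + c = 71
Solving the system yields a = 3, b = -6, c = -1.
So f(s) = 3s^2 - 6s - 1.
The constant term is -1.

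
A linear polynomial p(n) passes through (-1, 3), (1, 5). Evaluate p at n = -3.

Using the Lagrange interpolation formula with nodes -1, 1:
  L_0(n) = (n - 1) / -2
  L_1(n) = (n + 1) / 2
Then p(n) = 3·L_0(n) + 5·L_1(n).
Expanding and collecting terms gives p(n) = n + 4.
Evaluating at n = -3: p(-3) = 1.

1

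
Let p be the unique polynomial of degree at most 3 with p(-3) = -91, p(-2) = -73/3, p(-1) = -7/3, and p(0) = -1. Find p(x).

p(x) = 4x^3 + (5/3)x^2 - x - 1

Write p(x) = ax^3 + bx^2 + cx + d. Substituting each data point gives a linear system:
  -27a + 9b - 3c + d = -91
  -8a + 4b - 2c + d = -73/3
  -a + b - c + d = -7/3
  d = -1
Solving the system yields a = 4, b = 5/3, c = -1, d = -1.
So p(x) = 4x³ + (5/3)x² - x - 1.
Check: p(-1) = -7/3. ✓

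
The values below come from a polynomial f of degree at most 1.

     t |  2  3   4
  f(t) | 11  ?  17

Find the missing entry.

14

The 2 known points determine the degree-1 polynomial uniquely.
Write f(t) = at + b. Substituting each data point gives a linear system:
  2a + b = 11
  4a + b = 17
Solving the system yields a = 3, b = 5.
So f(t) = 3t + 5.
Then f(3) = 14.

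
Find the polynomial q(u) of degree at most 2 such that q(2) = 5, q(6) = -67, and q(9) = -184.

q(u) = -3u^2 + 6u + 5

Using the Lagrange interpolation formula with nodes 2, 6, 9:
  L_0(u) = (u - 6)(u - 9) / 28
  L_1(u) = (u - 2)(u - 9) / -12
  L_2(u) = (u - 2)(u - 6) / 21
Then q(u) = 5·L_0(u) - 67·L_1(u) - 184·L_2(u).
Expanding and collecting terms gives q(u) = -3u^2 + 6u + 5.
Check: q(9) = -184. ✓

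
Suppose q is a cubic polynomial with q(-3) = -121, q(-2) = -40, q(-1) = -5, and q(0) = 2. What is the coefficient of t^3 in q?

3

Write q(t) = at^3 + bt^2 + ct + d. Substituting each data point gives a linear system:
  -27a + 9b - 3c + d = -121
  -8a + 4b - 2c + d = -40
  -a + b - c + d = -5
  d = 2
Solving the system yields a = 3, b = -5, c = -1, d = 2.
So q(t) = 3t^3 - 5t^2 - t + 2.
The leading coefficient is 3.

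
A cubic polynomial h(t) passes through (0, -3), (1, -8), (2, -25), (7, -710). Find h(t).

Using the Lagrange interpolation formula with nodes 0, 1, 2, 7:
  L_0(t) = (t - 1)(t - 2)(t - 7) / -14
  L_1(t) = t(t - 2)(t - 7) / 6
  L_2(t) = t(t - 1)(t - 7) / -10
  L_3(t) = t(t - 1)(t - 2) / 210
Then h(t) = -3·L_0(t) - 8·L_1(t) - 25·L_2(t) - 710·L_3(t).
Expanding and collecting terms gives h(t) = -2t^3 - 3t - 3.
Check: h(1) = -8. ✓

h(t) = -2t^3 - 3t - 3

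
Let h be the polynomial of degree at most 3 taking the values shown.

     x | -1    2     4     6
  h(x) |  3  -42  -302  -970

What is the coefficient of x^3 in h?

-4

Write h(x) = ax^3 + bx^2 + cx + d. Substituting each data point gives a linear system:
  -a + b - c + d = 3
  8a + 4b + 2c + d = -42
  64a + 16b + 4c + d = -302
  216a + 36b + 6c + d = -970
Solving the system yields a = -4, b = -3, c = 0, d = 2.
So h(x) = -4x³ - 3x² + 2.
The leading coefficient is -4.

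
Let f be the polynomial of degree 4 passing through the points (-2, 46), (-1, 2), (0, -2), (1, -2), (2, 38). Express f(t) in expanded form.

Write f(t) = at^4 + bt^3 + ct^2 + dt + e. Substituting each data point gives a linear system:
  16a - 8b + 4c - 2d + e = 46
  a - b + c - d + e = 2
  e = -2
  a + b + c + d + e = -2
  16a + 8b + 4c + 2d + e = 38
Solving the system yields a = 3, b = 0, c = -1, d = -2, e = -2.
So f(t) = 3t^4 - t^2 - 2t - 2.
Check: f(0) = -2. ✓

f(t) = 3t^4 - t^2 - 2t - 2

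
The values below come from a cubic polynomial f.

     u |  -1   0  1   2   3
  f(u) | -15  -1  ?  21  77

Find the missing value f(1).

3

The 4 known points determine the degree-3 polynomial uniquely.
Write f(u) = au^3 + bu^2 + cu + d. Substituting each data point gives a linear system:
  -a + b - c + d = -15
  d = -1
  8a + 4b + 2c + d = 21
  27a + 9b + 3c + d = 77
Solving the system yields a = 4, b = -5, c = 5, d = -1.
So f(u) = 4u³ - 5u² + 5u - 1.
Then f(1) = 3.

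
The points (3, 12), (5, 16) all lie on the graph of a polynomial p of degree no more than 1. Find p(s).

Using the Lagrange interpolation formula with nodes 3, 5:
  L_0(s) = (s - 5) / -2
  L_1(s) = (s - 3) / 2
Then p(s) = 12·L_0(s) + 16·L_1(s).
Expanding and collecting terms gives p(s) = 2s + 6.
Check: p(3) = 12. ✓

p(s) = 2s + 6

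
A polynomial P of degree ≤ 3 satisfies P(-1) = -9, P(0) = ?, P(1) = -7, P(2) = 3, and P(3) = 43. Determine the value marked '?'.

The 4 known points determine the degree-3 polynomial uniquely.
Write P(x) = ax^3 + bx^2 + cx + d. Substituting each data point gives a linear system:
  -a + b - c + d = -9
  a + b + c + d = -7
  8a + 4b + 2c + d = 3
  27a + 9b + 3c + d = 43
Solving the system yields a = 3, b = -3, c = -2, d = -5.
So P(x) = 3x³ - 3x² - 2x - 5.
Then P(0) = -5.

-5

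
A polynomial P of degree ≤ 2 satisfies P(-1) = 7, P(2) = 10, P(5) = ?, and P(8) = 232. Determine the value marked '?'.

The 3 known points determine the degree-2 polynomial uniquely.
Write P(s) = as^2 + bs + c. Substituting each data point gives a linear system:
  a - b + c = 7
  4a + 2b + c = 10
  64a + 8b + c = 232
Solving the system yields a = 4, b = -3, c = 0.
So P(s) = 4s² - 3s.
Then P(5) = 85.

85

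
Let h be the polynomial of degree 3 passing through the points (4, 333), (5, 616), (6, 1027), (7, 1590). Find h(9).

3268

Write h(u) = au^3 + bu^2 + cu + d. Substituting each data point gives a linear system:
  64a + 16b + 4c + d = 333
  125a + 25b + 5c + d = 616
  216a + 36b + 6c + d = 1027
  343a + 49b + 7c + d = 1590
Solving the system yields a = 4, b = 4, c = 3, d = 1.
So h(u) = 4u^3 + 4u^2 + 3u + 1.
Then h(9) = 3268.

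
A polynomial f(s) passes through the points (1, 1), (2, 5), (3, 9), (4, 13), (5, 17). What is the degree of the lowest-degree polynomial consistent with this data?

1

Forward differences of the values at s = 1, 2, 3, 4, 5:
  f  : 1  5  9  13  17
  Δ  : 4  4  4  4
  Δ^2: 0  0  0
  Δ^3: 0  0
  Δ^4: 0
The first differences are constant (4) and nonzero, while all higher differences vanish, so the minimal degree is 1.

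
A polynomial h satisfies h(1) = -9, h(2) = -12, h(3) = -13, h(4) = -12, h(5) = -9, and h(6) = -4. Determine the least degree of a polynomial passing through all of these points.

Forward differences of the values at x = 1, 2, 3, 4, 5, 6:
  h  : -9  -12  -13  -12  -9  -4
  Δ  : -3  -1  1  3  5
  Δ^2: 2  2  2  2
  Δ^3: 0  0  0
  Δ^4: 0  0
  Δ^5: 0
The second differences are constant (2) and nonzero, while all higher differences vanish, so the minimal degree is 2.

2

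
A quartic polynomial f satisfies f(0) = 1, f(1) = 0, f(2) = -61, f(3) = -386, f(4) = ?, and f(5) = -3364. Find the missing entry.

-1323

On equispaced nodes a degree-4 polynomial has vanishing fifth forward difference, so
  - f(0) + 5·f(1) - 10·f(2) + 10·f(3) - 5·f(4) + f(5) = 0.
Substituting the known values and solving for f(4):
  -5·f(4) = 6615
  f(4) = -1323.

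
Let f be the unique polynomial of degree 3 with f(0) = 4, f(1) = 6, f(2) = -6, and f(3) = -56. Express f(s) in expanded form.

Write f(s) = as^3 + bs^2 + cs + d. Substituting each data point gives a linear system:
  d = 4
  a + b + c + d = 6
  8a + 4b + 2c + d = -6
  27a + 9b + 3c + d = -56
Solving the system yields a = -4, b = 5, c = 1, d = 4.
So f(s) = -4s³ + 5s² + s + 4.
Check: f(0) = 4. ✓

f(s) = -4s^3 + 5s^2 + s + 4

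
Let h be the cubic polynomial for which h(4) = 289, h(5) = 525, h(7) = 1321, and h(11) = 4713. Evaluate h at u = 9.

2669

Write h(u) = au^3 + bu^2 + cu + d. Substituting each data point gives a linear system:
  64a + 16b + 4c + d = 289
  125a + 25b + 5c + d = 525
  343a + 49b + 7c + d = 1321
  1331a + 121b + 11c + d = 4713
Solving the system yields a = 3, b = 6, c = -1, d = 5.
So h(u) = 3u³ + 6u² - u + 5.
Then h(9) = 2669.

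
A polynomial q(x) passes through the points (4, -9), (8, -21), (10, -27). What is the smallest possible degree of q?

Divided differences on the nodes 4, 8, 10:
  order 0: -9  -21  -27
  order 1: -3  -3
  order 2: 0
The order-1 divided differences are all -3 (nonzero) and every higher order vanishes, so the data lies on a polynomial of degree exactly 1.

1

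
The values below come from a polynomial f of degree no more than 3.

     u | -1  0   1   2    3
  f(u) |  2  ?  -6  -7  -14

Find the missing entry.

On equispaced nodes a degree-3 polynomial has vanishing fourth forward difference, so
  f(-1) - 4·f(0) + 6·f(1) - 4·f(2) + f(3) = 0.
Substituting the known values and solving for f(0):
  -4·f(0) = 20
  f(0) = -5.

-5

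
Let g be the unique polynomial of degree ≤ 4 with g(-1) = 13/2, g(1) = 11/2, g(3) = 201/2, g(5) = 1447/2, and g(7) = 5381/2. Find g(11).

Forward differences of the values at u = -1, 1, 3, 5, 7:
  g  : 13/2  11/2  201/2  1447/2  5381/2
  Δ  : -1  95  623  1967
  Δ^2: 96  528  1344
  Δ^3: 432  816
  Δ^4: 384
The fourth differences are constant, confirming degree 4.
Interpolating (Newton forward form) and evaluating at u = 11 gives g(11) = 31681/2.

31681/2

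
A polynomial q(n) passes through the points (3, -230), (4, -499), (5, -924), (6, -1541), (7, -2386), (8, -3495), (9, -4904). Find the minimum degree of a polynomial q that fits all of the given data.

Forward differences of the values at n = 3, 4, 5, 6, 7, 8, 9:
  q  : -230  -499  -924  -1541  -2386  -3495  -4904
  Δ  : -269  -425  -617  -845  -1109  -1409
  Δ^2: -156  -192  -228  -264  -300
  Δ^3: -36  -36  -36  -36
  Δ^4: 0  0  0
  Δ^5: 0  0
  Δ^6: 0
The third differences are constant (-36) and nonzero, while all higher differences vanish, so the minimal degree is 3.

3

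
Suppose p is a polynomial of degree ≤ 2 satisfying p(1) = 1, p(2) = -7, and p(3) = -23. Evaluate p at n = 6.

Forward differences of the values at n = 1, 2, 3:
  p  : 1  -7  -23
  Δ  : -8  -16
  Δ^2: -8
The second differences are constant, confirming degree 2.
Interpolating (Newton forward form) and evaluating at n = 6 gives p(6) = -119.

-119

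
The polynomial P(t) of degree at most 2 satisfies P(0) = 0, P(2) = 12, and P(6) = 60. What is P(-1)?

Using the Lagrange interpolation formula with nodes 0, 2, 6:
  L_0(t) = (t - 2)(t - 6) / 12
  L_1(t) = t(t - 6) / -8
  L_2(t) = t(t - 2) / 24
Then P(t) = 0·L_0(t) + 12·L_1(t) + 60·L_2(t).
Expanding and collecting terms gives P(t) = t^2 + 4t.
Evaluating at t = -1: P(-1) = -3.

-3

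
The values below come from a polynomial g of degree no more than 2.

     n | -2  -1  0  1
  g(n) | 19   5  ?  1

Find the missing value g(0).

The 3 known points determine the degree-2 polynomial uniquely.
Write g(n) = an^2 + bn + c. Substituting each data point gives a linear system:
  4a - 2b + c = 19
  a - b + c = 5
  a + b + c = 1
Solving the system yields a = 4, b = -2, c = -1.
So g(n) = 4n^2 - 2n - 1.
Then g(0) = -1.

-1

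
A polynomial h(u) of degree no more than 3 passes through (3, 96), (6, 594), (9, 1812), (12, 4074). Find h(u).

Using the Lagrange interpolation formula with nodes 3, 6, 9, 12:
  L_0(u) = (u - 6)(u - 9)(u - 12) / -162
  L_1(u) = (u - 3)(u - 9)(u - 12) / 54
  L_2(u) = (u - 3)(u - 6)(u - 12) / -54
  L_3(u) = (u - 3)(u - 6)(u - 9) / 162
Then h(u) = 96·L_0(u) + 594·L_1(u) + 1812·L_2(u) + 4074·L_3(u).
Expanding and collecting terms gives h(u) = 2u^3 + 4u^2 + 4u - 6.
Check: h(9) = 1812. ✓

h(u) = 2u^3 + 4u^2 + 4u - 6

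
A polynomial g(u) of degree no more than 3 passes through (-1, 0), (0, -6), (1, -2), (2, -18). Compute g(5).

-486

Write g(u) = au^3 + bu^2 + cu + d. Substituting each data point gives a linear system:
  -a + b - c + d = 0
  d = -6
  a + b + c + d = -2
  8a + 4b + 2c + d = -18
Solving the system yields a = -5, b = 5, c = 4, d = -6.
So g(u) = -5u³ + 5u² + 4u - 6.
Then g(5) = -486.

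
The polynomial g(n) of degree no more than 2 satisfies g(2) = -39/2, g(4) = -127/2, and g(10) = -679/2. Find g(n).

Using the Lagrange interpolation formula with nodes 2, 4, 10:
  L_0(n) = (n - 4)(n - 10) / 16
  L_1(n) = (n - 2)(n - 10) / -12
  L_2(n) = (n - 2)(n - 4) / 48
Then g(n) = -39/2·L_0(n) - 127/2·L_1(n) - 679/2·L_2(n).
Expanding and collecting terms gives g(n) = -3n^2 - 4n + 1/2.
Check: g(4) = -127/2. ✓

g(n) = -3n^2 - 4n + 1/2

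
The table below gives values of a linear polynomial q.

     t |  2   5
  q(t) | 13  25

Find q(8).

Write q(t) = at + b. Substituting each data point gives a linear system:
  2a + b = 13
  5a + b = 25
Solving the system yields a = 4, b = 5.
So q(t) = 4t + 5.
Then q(8) = 37.

37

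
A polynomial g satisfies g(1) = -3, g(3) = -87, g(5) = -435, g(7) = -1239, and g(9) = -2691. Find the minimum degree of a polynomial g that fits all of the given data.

3

Forward differences of the values at s = 1, 3, 5, 7, 9:
  g  : -3  -87  -435  -1239  -2691
  Δ  : -84  -348  -804  -1452
  Δ^2: -264  -456  -648
  Δ^3: -192  -192
  Δ^4: 0
The third differences are constant (-192) and nonzero, while all higher differences vanish, so the minimal degree is 3.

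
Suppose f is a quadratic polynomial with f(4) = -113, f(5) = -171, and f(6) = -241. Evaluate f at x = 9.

-523

Using the Lagrange interpolation formula with nodes 4, 5, 6:
  L_0(x) = (x - 5)(x - 6) / 2
  L_1(x) = (x - 4)(x - 6) / -1
  L_2(x) = (x - 4)(x - 5) / 2
Then f(x) = -113·L_0(x) - 171·L_1(x) - 241·L_2(x).
Expanding and collecting terms gives f(x) = -6x^2 - 4x - 1.
Evaluating at x = 9: f(9) = -523.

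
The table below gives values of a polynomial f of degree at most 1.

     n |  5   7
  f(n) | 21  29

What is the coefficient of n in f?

4

Write f(n) = an + b. Substituting each data point gives a linear system:
  5a + b = 21
  7a + b = 29
Solving the system yields a = 4, b = 1.
So f(n) = 4n + 1.
The leading coefficient is 4.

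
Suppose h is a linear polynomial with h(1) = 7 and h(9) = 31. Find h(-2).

Write h(n) = an + b. Substituting each data point gives a linear system:
  a + b = 7
  9a + b = 31
Solving the system yields a = 3, b = 4.
So h(n) = 3n + 4.
Then h(-2) = -2.

-2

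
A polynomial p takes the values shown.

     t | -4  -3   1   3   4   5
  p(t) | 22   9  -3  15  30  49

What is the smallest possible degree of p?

Divided differences on the nodes -4, -3, 1, 3, 4, 5:
  order 0: 22  9  -3  15  30  49
  order 1: -13  -3  9  15  19
  order 2: 2  2  2  2
  order 3: 0  0  0
  order 4: 0  0
  order 5: 0
The order-2 divided differences are all 2 (nonzero) and every higher order vanishes, so the data lies on a polynomial of degree exactly 2.

2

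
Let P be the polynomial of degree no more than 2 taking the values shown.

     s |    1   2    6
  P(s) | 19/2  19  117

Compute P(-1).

17/2

Using the Lagrange interpolation formula with nodes 1, 2, 6:
  L_0(s) = (s - 2)(s - 6) / 5
  L_1(s) = (s - 1)(s - 6) / -4
  L_2(s) = (s - 1)(s - 2) / 20
Then P(s) = 19/2·L_0(s) + 19·L_1(s) + 117·L_2(s).
Expanding and collecting terms gives P(s) = 3s² + (1/2)s + 6.
Evaluating at s = -1: P(-1) = 17/2.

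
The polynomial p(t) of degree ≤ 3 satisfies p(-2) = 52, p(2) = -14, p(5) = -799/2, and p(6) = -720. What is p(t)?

p(t) = -4t^3 + 4t^2 - (1/2)t + 3

Write p(t) = at^3 + bt^2 + ct + d. Substituting each data point gives a linear system:
  -8a + 4b - 2c + d = 52
  8a + 4b + 2c + d = -14
  125a + 25b + 5c + d = -799/2
  216a + 36b + 6c + d = -720
Solving the system yields a = -4, b = 4, c = -1/2, d = 3.
So p(t) = -4t^3 + 4t^2 - (1/2)t + 3.
Check: p(6) = -720. ✓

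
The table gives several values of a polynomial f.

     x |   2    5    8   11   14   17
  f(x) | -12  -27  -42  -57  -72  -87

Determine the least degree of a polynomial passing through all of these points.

1

Forward differences of the values at x = 2, 5, 8, 11, 14, 17:
  f  : -12  -27  -42  -57  -72  -87
  Δ  : -15  -15  -15  -15  -15
  Δ^2: 0  0  0  0
  Δ^3: 0  0  0
  Δ^4: 0  0
  Δ^5: 0
The first differences are constant (-15) and nonzero, while all higher differences vanish, so the minimal degree is 1.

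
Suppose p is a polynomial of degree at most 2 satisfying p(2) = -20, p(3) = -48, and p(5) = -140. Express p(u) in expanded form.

p(u) = -6u^2 + 2u

Write p(u) = au^2 + bu + c. Substituting each data point gives a linear system:
  4a + 2b + c = -20
  9a + 3b + c = -48
  25a + 5b + c = -140
Solving the system yields a = -6, b = 2, c = 0.
So p(u) = -6u^2 + 2u.
Check: p(2) = -20. ✓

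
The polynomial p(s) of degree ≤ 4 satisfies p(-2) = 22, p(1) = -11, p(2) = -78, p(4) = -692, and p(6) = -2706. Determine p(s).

p(s) = -s^4 - 6s^3 - 3s^2 - s

Using the Lagrange interpolation formula with nodes -2, 1, 2, 4, 6:
  L_0(s) = (s - 1)(s - 2)(s - 4)(s - 6) / 576
  L_1(s) = (s + 2)(s - 2)(s - 4)(s - 6) / -45
  L_2(s) = (s + 2)(s - 1)(s - 4)(s - 6) / 32
  L_3(s) = (s + 2)(s - 1)(s - 2)(s - 6) / -72
  L_4(s) = (s + 2)(s - 1)(s - 2)(s - 4) / 320
Then p(s) = 22·L_0(s) - 11·L_1(s) - 78·L_2(s) - 692·L_3(s) - 2706·L_4(s).
Expanding and collecting terms gives p(s) = -s^4 - 6s^3 - 3s^2 - s.
Check: p(1) = -11. ✓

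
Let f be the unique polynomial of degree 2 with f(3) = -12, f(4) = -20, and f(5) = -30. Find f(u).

Write f(u) = au^2 + bu + c. Substituting each data point gives a linear system:
  9a + 3b + c = -12
  16a + 4b + c = -20
  25a + 5b + c = -30
Solving the system yields a = -1, b = -1, c = 0.
So f(u) = -u² - u.
Check: f(3) = -12. ✓

f(u) = -u^2 - u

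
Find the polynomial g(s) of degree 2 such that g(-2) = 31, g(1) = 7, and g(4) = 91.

g(s) = 6s^2 - 2s + 3

Write g(s) = as^2 + bs + c. Substituting each data point gives a linear system:
  4a - 2b + c = 31
  a + b + c = 7
  16a + 4b + c = 91
Solving the system yields a = 6, b = -2, c = 3.
So g(s) = 6s^2 - 2s + 3.
Check: g(1) = 7. ✓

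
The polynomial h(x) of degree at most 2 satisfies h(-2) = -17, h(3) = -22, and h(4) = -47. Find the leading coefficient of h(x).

-4

Write h(x) = ax^2 + bx + c. Substituting each data point gives a linear system:
  4a - 2b + c = -17
  9a + 3b + c = -22
  16a + 4b + c = -47
Solving the system yields a = -4, b = 3, c = 5.
So h(x) = -4x^2 + 3x + 5.
The leading coefficient is -4.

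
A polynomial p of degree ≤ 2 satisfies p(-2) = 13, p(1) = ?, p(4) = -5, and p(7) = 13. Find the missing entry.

-5

The 3 known points determine the degree-2 polynomial uniquely.
Write p(s) = as^2 + bs + c. Substituting each data point gives a linear system:
  4a - 2b + c = 13
  16a + 4b + c = -5
  49a + 7b + c = 13
Solving the system yields a = 1, b = -5, c = -1.
So p(s) = s² - 5s - 1.
Then p(1) = -5.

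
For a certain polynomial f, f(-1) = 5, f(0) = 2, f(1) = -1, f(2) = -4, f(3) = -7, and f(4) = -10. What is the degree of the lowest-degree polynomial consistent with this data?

1

Forward differences of the values at s = -1, 0, 1, 2, 3, 4:
  f  : 5  2  -1  -4  -7  -10
  Δ  : -3  -3  -3  -3  -3
  Δ^2: 0  0  0  0
  Δ^3: 0  0  0
  Δ^4: 0  0
  Δ^5: 0
The first differences are constant (-3) and nonzero, while all higher differences vanish, so the minimal degree is 1.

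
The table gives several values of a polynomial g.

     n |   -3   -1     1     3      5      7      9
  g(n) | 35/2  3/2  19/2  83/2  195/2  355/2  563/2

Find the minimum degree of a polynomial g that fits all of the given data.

Forward differences of the values at n = -3, -1, 1, 3, 5, 7, 9:
  g  : 35/2  3/2  19/2  83/2  195/2  355/2  563/2
  Δ  : -16  8  32  56  80  104
  Δ^2: 24  24  24  24  24
  Δ^3: 0  0  0  0
  Δ^4: 0  0  0
  Δ^5: 0  0
  Δ^6: 0
The second differences are constant (24) and nonzero, while all higher differences vanish, so the minimal degree is 2.

2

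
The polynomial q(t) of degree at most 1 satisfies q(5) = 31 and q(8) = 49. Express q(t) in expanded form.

q(t) = 6t + 1

Write q(t) = at + b. Substituting each data point gives a linear system:
  5a + b = 31
  8a + b = 49
Solving the system yields a = 6, b = 1.
So q(t) = 6t + 1.
Check: q(5) = 31. ✓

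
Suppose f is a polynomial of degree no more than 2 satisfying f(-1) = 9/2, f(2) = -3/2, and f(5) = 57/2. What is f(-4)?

93/2

Forward differences of the values at x = -1, 2, 5:
  f  : 9/2  -3/2  57/2
  Δ  : -6  30
  Δ^2: 36
The second differences are constant, confirming degree 2.
Interpolating (Newton forward form) and evaluating at x = -4 gives f(-4) = 93/2.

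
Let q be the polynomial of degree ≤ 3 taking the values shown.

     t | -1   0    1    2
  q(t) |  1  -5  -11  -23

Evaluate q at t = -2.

Using the Lagrange interpolation formula with nodes -1, 0, 1, 2:
  L_0(t) = t(t - 1)(t - 2) / -6
  L_1(t) = (t + 1)(t - 1)(t - 2) / 2
  L_2(t) = (t + 1)t(t - 2) / -2
  L_3(t) = (t + 1)t(t - 1) / 6
Then q(t) = 1·L_0(t) - 5·L_1(t) - 11·L_2(t) - 23·L_3(t).
Expanding and collecting terms gives q(t) = -t³ - 5t - 5.
Evaluating at t = -2: q(-2) = 13.

13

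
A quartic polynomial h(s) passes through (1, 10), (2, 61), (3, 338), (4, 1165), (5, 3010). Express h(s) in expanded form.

h(s) = 6s^4 - 6s^3 - s^2 + 6s + 5

Write h(s) = as^4 + bs^3 + cs^2 + ds + e. Substituting each data point gives a linear system:
  a + b + c + d + e = 10
  16a + 8b + 4c + 2d + e = 61
  81a + 27b + 9c + 3d + e = 338
  256a + 64b + 16c + 4d + e = 1165
  625a + 125b + 25c + 5d + e = 3010
Solving the system yields a = 6, b = -6, c = -1, d = 6, e = 5.
So h(s) = 6s^4 - 6s^3 - s^2 + 6s + 5.
Check: h(4) = 1165. ✓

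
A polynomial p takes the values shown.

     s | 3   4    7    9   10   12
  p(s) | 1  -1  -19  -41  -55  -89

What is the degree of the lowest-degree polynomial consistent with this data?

Divided differences on the nodes 3, 4, 7, 9, 10, 12:
  order 0: 1  -1  -19  -41  -55  -89
  order 1: -2  -6  -11  -14  -17
  order 2: -1  -1  -1  -1
  order 3: 0  0  0
  order 4: 0  0
  order 5: 0
The order-2 divided differences are all -1 (nonzero) and every higher order vanishes, so the data lies on a polynomial of degree exactly 2.

2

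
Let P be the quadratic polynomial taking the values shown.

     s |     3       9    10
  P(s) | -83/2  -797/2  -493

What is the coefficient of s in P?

1/2

Write P(s) = as^2 + bs + c. Substituting each data point gives a linear system:
  9a + 3b + c = -83/2
  81a + 9b + c = -797/2
  100a + 10b + c = -493
Solving the system yields a = -5, b = 1/2, c = 2.
So P(s) = -5s^2 + (1/2)s + 2.
The coefficient of s is 1/2.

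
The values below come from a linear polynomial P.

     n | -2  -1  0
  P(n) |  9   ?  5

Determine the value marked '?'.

7

The 2 known points determine the degree-1 polynomial uniquely.
Write P(n) = an + b. Substituting each data point gives a linear system:
  -2a + b = 9
  b = 5
Solving the system yields a = -2, b = 5.
So P(n) = -2n + 5.
Then P(-1) = 7.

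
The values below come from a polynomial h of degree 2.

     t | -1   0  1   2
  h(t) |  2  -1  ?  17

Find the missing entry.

The 3 known points determine the degree-2 polynomial uniquely.
Write h(t) = at^2 + bt + c. Substituting each data point gives a linear system:
  a - b + c = 2
  c = -1
  4a + 2b + c = 17
Solving the system yields a = 4, b = 1, c = -1.
So h(t) = 4t² + t - 1.
Then h(1) = 4.

4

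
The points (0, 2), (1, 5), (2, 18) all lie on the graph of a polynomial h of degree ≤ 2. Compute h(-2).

26

Write h(s) = as^2 + bs + c. Substituting each data point gives a linear system:
  c = 2
  a + b + c = 5
  4a + 2b + c = 18
Solving the system yields a = 5, b = -2, c = 2.
So h(s) = 5s² - 2s + 2.
Then h(-2) = 26.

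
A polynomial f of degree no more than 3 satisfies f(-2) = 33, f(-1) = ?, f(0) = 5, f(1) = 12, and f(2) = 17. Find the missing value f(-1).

8

The 4 known points determine the degree-3 polynomial uniquely.
Write f(x) = ax^3 + bx^2 + cx + d. Substituting each data point gives a linear system:
  -8a + 4b - 2c + d = 33
  d = 5
  a + b + c + d = 12
  8a + 4b + 2c + d = 17
Solving the system yields a = -2, b = 5, c = 4, d = 5.
So f(x) = -2x³ + 5x² + 4x + 5.
Then f(-1) = 8.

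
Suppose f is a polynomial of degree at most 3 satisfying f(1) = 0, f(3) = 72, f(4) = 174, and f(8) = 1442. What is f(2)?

Write f(u) = au^3 + bu^2 + cu + d. Substituting each data point gives a linear system:
  a + b + c + d = 0
  27a + 9b + 3c + d = 72
  64a + 16b + 4c + d = 174
  512a + 64b + 8c + d = 1442
Solving the system yields a = 3, b = -2, c = 5, d = -6.
So f(u) = 3u³ - 2u² + 5u - 6.
Then f(2) = 20.

20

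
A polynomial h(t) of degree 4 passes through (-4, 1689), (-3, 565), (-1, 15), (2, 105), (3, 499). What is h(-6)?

8185

Write h(t) = at^4 + bt^3 + ct^2 + dt + e. Substituting each data point gives a linear system:
  256a - 64b + 16c - 4d + e = 1689
  81a - 27b + 9c - 3d + e = 565
  a - b + c - d + e = 15
  16a + 8b + 4c + 2d + e = 105
  81a + 27b + 9c + 3d + e = 499
Solving the system yields a = 6, b = -1, c = 5, d = -2, e = 1.
So h(t) = 6t^4 - t^3 + 5t^2 - 2t + 1.
Then h(-6) = 8185.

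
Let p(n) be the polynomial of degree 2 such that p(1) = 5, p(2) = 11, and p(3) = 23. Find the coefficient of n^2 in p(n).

3

Write p(n) = an^2 + bn + c. Substituting each data point gives a linear system:
  a + b + c = 5
  4a + 2b + c = 11
  9a + 3b + c = 23
Solving the system yields a = 3, b = -3, c = 5.
So p(n) = 3n^2 - 3n + 5.
The leading coefficient is 3.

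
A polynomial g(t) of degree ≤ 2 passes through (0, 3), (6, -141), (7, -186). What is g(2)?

-21

Write g(t) = at^2 + bt + c. Substituting each data point gives a linear system:
  c = 3
  36a + 6b + c = -141
  49a + 7b + c = -186
Solving the system yields a = -3, b = -6, c = 3.
So g(t) = -3t^2 - 6t + 3.
Then g(2) = -21.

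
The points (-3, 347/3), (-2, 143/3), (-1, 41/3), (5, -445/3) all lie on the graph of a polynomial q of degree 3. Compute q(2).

-13/3

Write q(u) = au^3 + bu^2 + cu + d. Substituting each data point gives a linear system:
  -27a + 9b - 3c + d = 347/3
  -8a + 4b - 2c + d = 143/3
  -a + b - c + d = 41/3
  125a + 25b + 5c + d = -445/3
Solving the system yields a = -2, b = 5, c = -5, d = 5/3.
So q(u) = -2u^3 + 5u^2 - 5u + 5/3.
Then q(2) = -13/3.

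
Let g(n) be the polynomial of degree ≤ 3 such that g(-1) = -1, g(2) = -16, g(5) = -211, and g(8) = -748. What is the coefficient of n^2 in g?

Write g(n) = an^3 + bn^2 + cn + d. Substituting each data point gives a linear system:
  -a + b - c + d = -1
  8a + 4b + 2c + d = -16
  125a + 25b + 5c + d = -211
  512a + 64b + 8c + d = -748
Solving the system yields a = -1, b = -4, c = 2, d = 4.
So g(n) = -n³ - 4n² + 2n + 4.
The coefficient of n^2 is -4.

-4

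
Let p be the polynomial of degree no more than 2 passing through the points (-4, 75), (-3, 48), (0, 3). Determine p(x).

Using the Lagrange interpolation formula with nodes -4, -3, 0:
  L_0(x) = (x + 3)x / 4
  L_1(x) = (x + 4)x / -3
  L_2(x) = (x + 4)(x + 3) / 12
Then p(x) = 75·L_0(x) + 48·L_1(x) + 3·L_2(x).
Expanding and collecting terms gives p(x) = 3x^2 - 6x + 3.
Check: p(-3) = 48. ✓

p(x) = 3x^2 - 6x + 3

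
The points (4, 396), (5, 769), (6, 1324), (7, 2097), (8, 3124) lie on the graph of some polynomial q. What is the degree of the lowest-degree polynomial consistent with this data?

Forward differences of the values at x = 4, 5, 6, 7, 8:
  q  : 396  769  1324  2097  3124
  Δ  : 373  555  773  1027
  Δ^2: 182  218  254
  Δ^3: 36  36
  Δ^4: 0
The third differences are constant (36) and nonzero, while all higher differences vanish, so the minimal degree is 3.

3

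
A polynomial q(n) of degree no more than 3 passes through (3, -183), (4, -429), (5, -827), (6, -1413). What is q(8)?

-3293

Write q(n) = an^3 + bn^2 + cn + d. Substituting each data point gives a linear system:
  27a + 9b + 3c + d = -183
  64a + 16b + 4c + d = -429
  125a + 25b + 5c + d = -827
  216a + 36b + 6c + d = -1413
Solving the system yields a = -6, b = -4, c = 4, d = 3.
So q(n) = -6n^3 - 4n^2 + 4n + 3.
Then q(8) = -3293.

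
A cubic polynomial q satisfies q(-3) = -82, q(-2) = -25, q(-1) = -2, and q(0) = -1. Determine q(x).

q(x) = 2x^3 - 5x^2 - 6x - 1

Write q(x) = ax^3 + bx^2 + cx + d. Substituting each data point gives a linear system:
  -27a + 9b - 3c + d = -82
  -8a + 4b - 2c + d = -25
  -a + b - c + d = -2
  d = -1
Solving the system yields a = 2, b = -5, c = -6, d = -1.
So q(x) = 2x³ - 5x² - 6x - 1.
Check: q(-3) = -82. ✓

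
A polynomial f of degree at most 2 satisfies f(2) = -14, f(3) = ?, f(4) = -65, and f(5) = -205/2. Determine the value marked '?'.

On equispaced nodes a degree-2 polynomial has vanishing third forward difference, so
  - f(2) + 3·f(3) - 3·f(4) + f(5) = 0.
Substituting the known values and solving for f(3):
  3·f(3) = -213/2
  f(3) = -71/2.

-71/2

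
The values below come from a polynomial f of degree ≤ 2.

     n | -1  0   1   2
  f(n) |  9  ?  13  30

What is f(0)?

The 3 known points determine the degree-2 polynomial uniquely.
Write f(n) = an^2 + bn + c. Substituting each data point gives a linear system:
  a - b + c = 9
  a + b + c = 13
  4a + 2b + c = 30
Solving the system yields a = 5, b = 2, c = 6.
So f(n) = 5n² + 2n + 6.
Then f(0) = 6.

6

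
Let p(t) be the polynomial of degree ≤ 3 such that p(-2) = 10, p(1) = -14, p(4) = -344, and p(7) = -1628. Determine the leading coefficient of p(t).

-4

Write p(t) = at^3 + bt^2 + ct + d. Substituting each data point gives a linear system:
  -8a + 4b - 2c + d = 10
  a + b + c + d = -14
  64a + 16b + 4c + d = -344
  343a + 49b + 7c + d = -1628
Solving the system yields a = -4, b = -5, c = -1, d = -4.
So p(t) = -4t³ - 5t² - t - 4.
The leading coefficient is -4.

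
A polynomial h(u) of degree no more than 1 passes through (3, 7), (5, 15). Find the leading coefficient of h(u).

4

Write h(u) = au + b. Substituting each data point gives a linear system:
  3a + b = 7
  5a + b = 15
Solving the system yields a = 4, b = -5.
So h(u) = 4u - 5.
The leading coefficient is 4.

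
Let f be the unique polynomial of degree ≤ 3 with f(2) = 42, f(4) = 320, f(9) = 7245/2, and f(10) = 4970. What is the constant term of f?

0

Write f(n) = an^3 + bn^2 + cn + d. Substituting each data point gives a linear system:
  8a + 4b + 2c + d = 42
  64a + 16b + 4c + d = 320
  729a + 81b + 9c + d = 7245/2
  1000a + 100b + 10c + d = 4970
Solving the system yields a = 5, b = -1/2, c = 2, d = 0.
So f(n) = 5n³ - (1/2)n² + 2n.
The constant term is 0.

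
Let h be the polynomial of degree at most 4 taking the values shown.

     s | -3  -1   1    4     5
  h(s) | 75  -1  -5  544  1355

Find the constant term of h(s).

0

Write h(s) = as^4 + bs^3 + cs^2 + ds + e. Substituting each data point gives a linear system:
  81a - 27b + 9c - 3d + e = 75
  a - b + c - d + e = -1
  a + b + c + d + e = -5
  256a + 64b + 16c + 4d + e = 544
  625a + 125b + 25c + 5d + e = 1355
Solving the system yields a = 2, b = 2, c = -5, d = -4, e = 0.
So h(s) = 2s^4 + 2s^3 - 5s^2 - 4s.
The constant term is 0.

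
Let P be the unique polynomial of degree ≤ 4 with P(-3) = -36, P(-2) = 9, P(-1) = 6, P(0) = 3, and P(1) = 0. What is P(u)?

Write P(u) = au^4 + bu^3 + cu^2 + du + e. Substituting each data point gives a linear system:
  81a - 27b + 9c - 3d + e = -36
  16a - 8b + 4c - 2d + e = 9
  a - b + c - d + e = 6
  e = 3
  a + b + c + d + e = 0
Solving the system yields a = -2, b = -4, c = 2, d = 1, e = 3.
So P(u) = -2u⁴ - 4u³ + 2u² + u + 3.
Check: P(0) = 3. ✓

P(u) = -2u^4 - 4u^3 + 2u^2 + u + 3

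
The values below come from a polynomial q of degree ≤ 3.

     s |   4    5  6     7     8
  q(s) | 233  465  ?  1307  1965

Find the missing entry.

The 4 known points determine the degree-3 polynomial uniquely.
Write q(s) = as^3 + bs^2 + cs + d. Substituting each data point gives a linear system:
  64a + 16b + 4c + d = 233
  125a + 25b + 5c + d = 465
  343a + 49b + 7c + d = 1307
  512a + 64b + 8c + d = 1965
Solving the system yields a = 4, b = -1, c = -3, d = 5.
So q(s) = 4s³ - s² - 3s + 5.
Then q(6) = 815.

815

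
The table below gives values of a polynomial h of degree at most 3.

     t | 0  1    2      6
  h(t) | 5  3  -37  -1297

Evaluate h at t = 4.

-375

Using the Lagrange interpolation formula with nodes 0, 1, 2, 6:
  L_0(t) = (t - 1)(t - 2)(t - 6) / -12
  L_1(t) = t(t - 2)(t - 6) / 5
  L_2(t) = t(t - 1)(t - 6) / -8
  L_3(t) = t(t - 1)(t - 2) / 120
Then h(t) = 5·L_0(t) + 3·L_1(t) - 37·L_2(t) - 1297·L_3(t).
Expanding and collecting terms gives h(t) = -6t^3 - t^2 + 5t + 5.
Evaluating at t = 4: h(4) = -375.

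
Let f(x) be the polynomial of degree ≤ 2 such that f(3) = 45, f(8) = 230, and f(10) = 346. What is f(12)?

486

Using the Lagrange interpolation formula with nodes 3, 8, 10:
  L_0(x) = (x - 8)(x - 10) / 35
  L_1(x) = (x - 3)(x - 10) / -10
  L_2(x) = (x - 3)(x - 8) / 14
Then f(x) = 45·L_0(x) + 230·L_1(x) + 346·L_2(x).
Expanding and collecting terms gives f(x) = 3x^2 + 4x + 6.
Evaluating at x = 12: f(12) = 486.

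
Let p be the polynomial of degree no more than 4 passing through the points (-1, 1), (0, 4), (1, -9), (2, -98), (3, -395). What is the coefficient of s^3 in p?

Write p(s) = as^4 + bs^3 + cs^2 + ds + e. Substituting each data point gives a linear system:
  a - b + c - d + e = 1
  e = 4
  a + b + c + d + e = -9
  16a + 8b + 4c + 2d + e = -98
  81a + 27b + 9c + 3d + e = -395
Solving the system yields a = -3, b = -4, c = -5, d = -1, e = 4.
So p(s) = -3s^4 - 4s^3 - 5s^2 - s + 4.
The coefficient of s^3 is -4.

-4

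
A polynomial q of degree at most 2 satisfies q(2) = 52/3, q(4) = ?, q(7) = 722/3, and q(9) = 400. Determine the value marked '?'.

The 3 known points determine the degree-2 polynomial uniquely.
Write q(n) = an^2 + bn + c. Substituting each data point gives a linear system:
  4a + 2b + c = 52/3
  49a + 7b + c = 722/3
  81a + 9b + c = 400
Solving the system yields a = 5, b = -1/3, c = -2.
So q(n) = 5n^2 - (1/3)n - 2.
Then q(4) = 230/3.

230/3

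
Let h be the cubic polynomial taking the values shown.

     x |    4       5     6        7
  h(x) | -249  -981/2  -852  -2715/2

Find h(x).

h(x) = -4x^3 + (5/2)x - 3

Using the Lagrange interpolation formula with nodes 4, 5, 6, 7:
  L_0(x) = (x - 5)(x - 6)(x - 7) / -6
  L_1(x) = (x - 4)(x - 6)(x - 7) / 2
  L_2(x) = (x - 4)(x - 5)(x - 7) / -2
  L_3(x) = (x - 4)(x - 5)(x - 6) / 6
Then h(x) = -249·L_0(x) - 981/2·L_1(x) - 852·L_2(x) - 2715/2·L_3(x).
Expanding and collecting terms gives h(x) = -4x³ + (5/2)x - 3.
Check: h(7) = -2715/2. ✓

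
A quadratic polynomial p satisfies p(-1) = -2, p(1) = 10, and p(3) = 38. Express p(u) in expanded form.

p(u) = 2u^2 + 6u + 2

Write p(u) = au^2 + bu + c. Substituting each data point gives a linear system:
  a - b + c = -2
  a + b + c = 10
  9a + 3b + c = 38
Solving the system yields a = 2, b = 6, c = 2.
So p(u) = 2u^2 + 6u + 2.
Check: p(1) = 10. ✓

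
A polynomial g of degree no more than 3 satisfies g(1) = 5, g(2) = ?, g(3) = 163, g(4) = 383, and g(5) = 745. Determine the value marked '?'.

The 4 known points determine the degree-3 polynomial uniquely.
Write g(u) = au^3 + bu^2 + cu + d. Substituting each data point gives a linear system:
  a + b + c + d = 5
  27a + 9b + 3c + d = 163
  64a + 16b + 4c + d = 383
  125a + 25b + 5c + d = 745
Solving the system yields a = 6, b = -1, c = 5, d = -5.
So g(u) = 6u^3 - u^2 + 5u - 5.
Then g(2) = 49.

49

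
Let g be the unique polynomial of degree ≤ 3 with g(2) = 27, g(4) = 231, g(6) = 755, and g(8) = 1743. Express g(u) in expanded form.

Write g(u) = au^3 + bu^2 + cu + d. Substituting each data point gives a linear system:
  8a + 4b + 2c + d = 27
  64a + 16b + 4c + d = 231
  216a + 36b + 6c + d = 755
  512a + 64b + 8c + d = 1743
Solving the system yields a = 3, b = 4, c = -6, d = -1.
So g(u) = 3u^3 + 4u^2 - 6u - 1.
Check: g(6) = 755. ✓

g(u) = 3u^3 + 4u^2 - 6u - 1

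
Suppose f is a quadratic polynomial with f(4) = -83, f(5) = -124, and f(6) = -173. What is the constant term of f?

1

Write f(x) = ax^2 + bx + c. Substituting each data point gives a linear system:
  16a + 4b + c = -83
  25a + 5b + c = -124
  36a + 6b + c = -173
Solving the system yields a = -4, b = -5, c = 1.
So f(x) = -4x^2 - 5x + 1.
The constant term is 1.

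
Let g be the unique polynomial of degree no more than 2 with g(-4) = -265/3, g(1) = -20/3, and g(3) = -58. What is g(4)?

-305/3

Write g(u) = au^2 + bu + c. Substituting each data point gives a linear system:
  16a - 4b + c = -265/3
  a + b + c = -20/3
  9a + 3b + c = -58
Solving the system yields a = -6, b = -5/3, c = 1.
So g(u) = -6u^2 - (5/3)u + 1.
Then g(4) = -305/3.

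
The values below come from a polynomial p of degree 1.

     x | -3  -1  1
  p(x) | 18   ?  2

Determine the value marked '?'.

On equispaced nodes a degree-1 polynomial has vanishing second forward difference, so
  p(-3) - 2·p(-1) + p(1) = 0.
Substituting the known values and solving for p(-1):
  -2·p(-1) = -20
  p(-1) = 10.

10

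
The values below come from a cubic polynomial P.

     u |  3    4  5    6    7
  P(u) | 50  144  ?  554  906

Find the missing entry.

306

On equispaced nodes a degree-3 polynomial has vanishing fourth forward difference, so
  P(3) - 4·P(4) + 6·P(5) - 4·P(6) + P(7) = 0.
Substituting the known values and solving for P(5):
  6·P(5) = 1836
  P(5) = 306.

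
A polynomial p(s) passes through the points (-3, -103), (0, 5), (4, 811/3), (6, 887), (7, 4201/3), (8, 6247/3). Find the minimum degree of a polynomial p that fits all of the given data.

Divided differences on the nodes -3, 0, 4, 6, 7, 8:
  order 0: -103  5  811/3  887  4201/3  6247/3
  order 1: 36  199/3  925/3  1540/3  682
  order 2: 13/3  121/3  205/3  253/3
  order 3: 4  4  4
  order 4: 0  0
  order 5: 0
The order-3 divided differences are all 4 (nonzero) and every higher order vanishes, so the data lies on a polynomial of degree exactly 3.

3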